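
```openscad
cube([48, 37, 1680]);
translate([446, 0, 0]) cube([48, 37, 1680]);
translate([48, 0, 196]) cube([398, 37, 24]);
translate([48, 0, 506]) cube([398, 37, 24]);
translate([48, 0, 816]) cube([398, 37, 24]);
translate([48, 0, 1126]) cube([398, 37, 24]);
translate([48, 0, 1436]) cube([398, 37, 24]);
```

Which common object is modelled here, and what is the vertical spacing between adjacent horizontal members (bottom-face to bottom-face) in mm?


A ladder. The rung spacing is 310 mm.

Two tall 48×37 posts with 5 short bars between them — a ladder. Adjacent rungs sit at z = 196 and z = 506, so the spacing is 506 − 196 = 310 mm.


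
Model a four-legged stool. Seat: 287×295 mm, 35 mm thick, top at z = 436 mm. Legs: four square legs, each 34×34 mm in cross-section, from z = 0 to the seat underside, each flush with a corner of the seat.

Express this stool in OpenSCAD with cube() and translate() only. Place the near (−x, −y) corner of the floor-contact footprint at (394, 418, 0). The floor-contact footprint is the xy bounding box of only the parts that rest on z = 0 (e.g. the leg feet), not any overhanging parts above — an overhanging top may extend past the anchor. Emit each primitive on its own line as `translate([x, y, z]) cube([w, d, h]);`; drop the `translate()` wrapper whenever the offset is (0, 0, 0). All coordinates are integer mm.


// leg_h = 436 - 35 = 401
translate([394, 418, 401]) cube([287, 295, 35]);
translate([394, 418, 0]) cube([34, 34, 401]);
translate([647, 418, 0]) cube([34, 34, 401]);
translate([394, 679, 0]) cube([34, 34, 401]);
translate([647, 679, 0]) cube([34, 34, 401]);


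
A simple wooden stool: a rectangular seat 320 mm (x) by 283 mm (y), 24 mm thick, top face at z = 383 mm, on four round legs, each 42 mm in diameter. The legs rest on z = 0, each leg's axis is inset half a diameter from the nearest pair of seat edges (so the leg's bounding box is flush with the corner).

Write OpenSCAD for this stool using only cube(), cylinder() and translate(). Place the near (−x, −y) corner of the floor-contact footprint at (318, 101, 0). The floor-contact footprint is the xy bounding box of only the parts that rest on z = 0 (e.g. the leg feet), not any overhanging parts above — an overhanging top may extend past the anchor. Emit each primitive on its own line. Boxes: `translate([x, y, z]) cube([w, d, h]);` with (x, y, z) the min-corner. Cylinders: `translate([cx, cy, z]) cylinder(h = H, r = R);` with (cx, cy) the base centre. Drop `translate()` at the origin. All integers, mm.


translate([318, 101, 359]) cube([320, 283, 24]);
translate([339, 122, 0]) cylinder(h = 359, r = 21);
translate([617, 122, 0]) cylinder(h = 359, r = 21);
translate([339, 363, 0]) cylinder(h = 359, r = 21);
translate([617, 363, 0]) cylinder(h = 359, r = 21);


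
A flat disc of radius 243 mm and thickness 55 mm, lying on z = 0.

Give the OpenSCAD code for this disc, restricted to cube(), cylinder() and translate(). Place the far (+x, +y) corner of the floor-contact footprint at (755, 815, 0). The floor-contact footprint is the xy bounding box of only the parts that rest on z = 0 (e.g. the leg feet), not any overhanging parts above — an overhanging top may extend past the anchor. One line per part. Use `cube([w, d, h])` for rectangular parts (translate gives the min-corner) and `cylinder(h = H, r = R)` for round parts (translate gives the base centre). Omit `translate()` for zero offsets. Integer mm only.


translate([512, 572, 0]) cylinder(h = 55, r = 243);


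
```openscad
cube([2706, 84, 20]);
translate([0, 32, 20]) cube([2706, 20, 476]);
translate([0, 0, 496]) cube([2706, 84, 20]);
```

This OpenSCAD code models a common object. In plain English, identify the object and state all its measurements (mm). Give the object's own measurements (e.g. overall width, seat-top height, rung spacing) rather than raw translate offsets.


An I-beam lying along x, 2706 mm long. Overall section height 516 mm. Two flanges 84 mm wide (y) and 20 mm thick, one on the floor and one at the top; a web 20 mm thick runs between them, centred on the flange width.


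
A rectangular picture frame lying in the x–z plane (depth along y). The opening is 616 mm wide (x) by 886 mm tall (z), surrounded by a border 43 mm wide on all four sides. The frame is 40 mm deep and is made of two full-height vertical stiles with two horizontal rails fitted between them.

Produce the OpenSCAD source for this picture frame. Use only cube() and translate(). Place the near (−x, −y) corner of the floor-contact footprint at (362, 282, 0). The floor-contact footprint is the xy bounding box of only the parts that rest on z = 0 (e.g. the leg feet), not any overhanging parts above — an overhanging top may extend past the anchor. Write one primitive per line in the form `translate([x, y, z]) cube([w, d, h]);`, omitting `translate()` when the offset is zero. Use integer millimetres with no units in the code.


translate([362, 282, 0]) cube([43, 40, 972]);
translate([1021, 282, 0]) cube([43, 40, 972]);
translate([405, 282, 0]) cube([616, 40, 43]);
translate([405, 282, 929]) cube([616, 40, 43]);


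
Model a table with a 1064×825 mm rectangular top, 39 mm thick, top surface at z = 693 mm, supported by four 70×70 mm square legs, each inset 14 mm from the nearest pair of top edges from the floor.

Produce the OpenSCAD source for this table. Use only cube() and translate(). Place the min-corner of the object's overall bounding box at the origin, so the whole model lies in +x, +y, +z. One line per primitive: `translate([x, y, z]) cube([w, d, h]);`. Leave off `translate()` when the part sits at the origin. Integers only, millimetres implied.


translate([0, 0, 654]) cube([1064, 825, 39]);
translate([14, 14, 0]) cube([70, 70, 654]);
translate([980, 14, 0]) cube([70, 70, 654]);
translate([14, 741, 0]) cube([70, 70, 654]);
translate([980, 741, 0]) cube([70, 70, 654]);


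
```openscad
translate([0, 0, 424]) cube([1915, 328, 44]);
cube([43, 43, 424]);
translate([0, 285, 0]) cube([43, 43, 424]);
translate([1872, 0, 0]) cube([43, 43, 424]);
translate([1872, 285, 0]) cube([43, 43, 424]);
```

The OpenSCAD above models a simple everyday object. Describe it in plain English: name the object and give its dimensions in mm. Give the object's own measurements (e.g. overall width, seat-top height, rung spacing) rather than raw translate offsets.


A long wooden bench with a 1915 mm (x) × 328 mm (y) seat, 44 mm thick, its top surface 468 mm above the floor. Four 43 mm square legs at the seat corners, flush with the edges, run from z = 0 to the seat underside.


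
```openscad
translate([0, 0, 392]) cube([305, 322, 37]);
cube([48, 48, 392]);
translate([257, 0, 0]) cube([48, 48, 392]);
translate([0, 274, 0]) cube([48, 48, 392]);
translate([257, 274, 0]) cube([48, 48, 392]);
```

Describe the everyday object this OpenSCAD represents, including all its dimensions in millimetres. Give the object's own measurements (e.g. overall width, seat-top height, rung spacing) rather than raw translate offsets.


A four-legged stool. The seat is a 305×322×37 mm slab whose top surface is at z = 429 mm; four square legs, each 48×48 mm in cross-section, run from the floor (z = 0) to the underside of the seat, each flush with a corner of the seat.


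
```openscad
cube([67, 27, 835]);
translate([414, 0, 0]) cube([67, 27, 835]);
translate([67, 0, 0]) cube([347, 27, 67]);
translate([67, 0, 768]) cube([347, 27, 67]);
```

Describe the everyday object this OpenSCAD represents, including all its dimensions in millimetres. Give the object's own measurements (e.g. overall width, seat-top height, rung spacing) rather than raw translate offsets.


A rectangular picture frame lying in the x–z plane (depth along y). The opening is 347 mm wide (x) by 701 mm tall (z), surrounded by a border 67 mm wide on all four sides. The frame is 27 mm deep and is made of two full-height vertical stiles with two horizontal rails fitted between them.


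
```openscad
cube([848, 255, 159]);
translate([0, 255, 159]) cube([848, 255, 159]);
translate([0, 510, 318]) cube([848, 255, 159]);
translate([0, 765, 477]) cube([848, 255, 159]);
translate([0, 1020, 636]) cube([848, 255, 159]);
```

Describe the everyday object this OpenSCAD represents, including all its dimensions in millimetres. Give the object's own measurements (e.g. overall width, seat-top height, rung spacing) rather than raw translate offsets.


A straight staircase of 5 solid steps. Each step is 848 mm wide (x), 255 mm deep (y, the going) and 159 mm tall (the rise). The first step rests on the floor; each subsequent step sits one going further in +y and one rise higher in +z, directly behind and above the previous step with no overlap.


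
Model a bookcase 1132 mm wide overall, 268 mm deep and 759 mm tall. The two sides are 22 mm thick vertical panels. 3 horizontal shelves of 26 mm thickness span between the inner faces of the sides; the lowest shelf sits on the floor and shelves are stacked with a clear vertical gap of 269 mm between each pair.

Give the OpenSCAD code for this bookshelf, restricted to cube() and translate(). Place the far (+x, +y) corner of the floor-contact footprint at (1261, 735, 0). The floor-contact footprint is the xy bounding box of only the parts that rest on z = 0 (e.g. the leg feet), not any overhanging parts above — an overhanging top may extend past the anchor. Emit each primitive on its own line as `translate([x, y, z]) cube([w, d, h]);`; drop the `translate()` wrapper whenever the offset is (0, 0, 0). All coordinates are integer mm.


translate([129, 467, 0]) cube([22, 268, 759]);
translate([1239, 467, 0]) cube([22, 268, 759]);
translate([151, 467, 0]) cube([1088, 268, 26]);
translate([151, 467, 295]) cube([1088, 268, 26]);
translate([151, 467, 590]) cube([1088, 268, 26]);


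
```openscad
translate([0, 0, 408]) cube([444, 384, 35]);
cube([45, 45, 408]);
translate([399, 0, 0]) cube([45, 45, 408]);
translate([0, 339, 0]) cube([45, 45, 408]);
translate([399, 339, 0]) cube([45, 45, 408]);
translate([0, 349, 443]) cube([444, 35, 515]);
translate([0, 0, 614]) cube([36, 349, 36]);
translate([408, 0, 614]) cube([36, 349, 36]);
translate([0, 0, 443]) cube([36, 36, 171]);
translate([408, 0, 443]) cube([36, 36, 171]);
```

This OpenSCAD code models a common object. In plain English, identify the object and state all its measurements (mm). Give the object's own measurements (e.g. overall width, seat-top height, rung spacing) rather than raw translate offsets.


A chair. The seat is a 444×384×35 mm slab with its top at z = 443 mm, on four 45×45 mm corner legs (flush with the seat edges, standing on z = 0). A flat backrest 35 mm thick, 515 mm tall, spans the full seat width and rises from the seat top along its +y edge, rear face flush with the rear of the seat. Two armrests of 36×36 mm section run along each side from the seat's front edge to the front of the backrest, top faces 207 mm above the seat top and outer faces flush with the seat's x-edges; a 36×36 mm post under the front of each armrest stands on the seat at the front corner.


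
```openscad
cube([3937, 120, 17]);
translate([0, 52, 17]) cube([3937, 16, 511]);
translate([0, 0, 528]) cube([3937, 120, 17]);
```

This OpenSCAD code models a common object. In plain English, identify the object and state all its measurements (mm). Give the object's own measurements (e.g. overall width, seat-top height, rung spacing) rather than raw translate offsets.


An I-beam lying along x, 3937 mm long. Overall section height 545 mm. Two flanges 120 mm wide (y) and 17 mm thick, one on the floor and one at the top; a web 16 mm thick runs between them, centred on the flange width.


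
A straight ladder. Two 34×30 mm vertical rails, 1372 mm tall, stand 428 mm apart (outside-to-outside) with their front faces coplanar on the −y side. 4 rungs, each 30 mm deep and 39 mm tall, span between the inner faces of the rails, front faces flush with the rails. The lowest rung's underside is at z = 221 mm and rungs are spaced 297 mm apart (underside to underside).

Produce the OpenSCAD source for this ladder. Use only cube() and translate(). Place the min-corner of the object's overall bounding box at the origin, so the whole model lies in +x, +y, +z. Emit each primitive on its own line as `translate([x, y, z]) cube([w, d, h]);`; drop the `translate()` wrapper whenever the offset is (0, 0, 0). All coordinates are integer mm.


cube([34, 30, 1372]);
translate([394, 0, 0]) cube([34, 30, 1372]);
translate([34, 0, 221]) cube([360, 30, 39]);
translate([34, 0, 518]) cube([360, 30, 39]);
translate([34, 0, 815]) cube([360, 30, 39]);
translate([34, 0, 1112]) cube([360, 30, 39]);


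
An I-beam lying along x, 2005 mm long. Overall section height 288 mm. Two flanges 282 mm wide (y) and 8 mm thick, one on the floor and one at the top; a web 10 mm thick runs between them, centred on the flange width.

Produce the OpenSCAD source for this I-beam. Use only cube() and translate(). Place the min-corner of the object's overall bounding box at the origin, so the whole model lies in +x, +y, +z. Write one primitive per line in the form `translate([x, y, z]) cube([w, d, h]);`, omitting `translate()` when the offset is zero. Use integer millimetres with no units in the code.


cube([2005, 282, 8]);
translate([0, 136, 8]) cube([2005, 10, 272]);
translate([0, 0, 280]) cube([2005, 282, 8]);


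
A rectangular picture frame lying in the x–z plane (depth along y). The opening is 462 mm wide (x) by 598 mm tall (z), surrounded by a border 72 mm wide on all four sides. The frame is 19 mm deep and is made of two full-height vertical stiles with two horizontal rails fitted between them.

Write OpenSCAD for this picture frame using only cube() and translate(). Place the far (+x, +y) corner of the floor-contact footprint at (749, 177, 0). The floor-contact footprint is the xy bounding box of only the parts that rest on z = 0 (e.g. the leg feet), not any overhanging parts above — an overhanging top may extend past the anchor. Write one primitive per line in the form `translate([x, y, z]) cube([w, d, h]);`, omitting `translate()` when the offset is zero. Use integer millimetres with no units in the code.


translate([143, 158, 0]) cube([72, 19, 742]);
translate([677, 158, 0]) cube([72, 19, 742]);
translate([215, 158, 0]) cube([462, 19, 72]);
translate([215, 158, 670]) cube([462, 19, 72]);


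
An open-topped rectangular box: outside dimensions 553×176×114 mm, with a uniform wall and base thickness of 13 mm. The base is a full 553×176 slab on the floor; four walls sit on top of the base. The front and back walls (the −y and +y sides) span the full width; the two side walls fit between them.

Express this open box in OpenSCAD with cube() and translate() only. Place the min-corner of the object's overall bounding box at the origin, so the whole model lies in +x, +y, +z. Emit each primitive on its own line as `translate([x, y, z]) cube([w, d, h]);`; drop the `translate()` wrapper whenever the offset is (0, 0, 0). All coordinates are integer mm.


cube([553, 176, 13]);
translate([0, 0, 13]) cube([553, 13, 101]);
translate([0, 163, 13]) cube([553, 13, 101]);
translate([0, 13, 13]) cube([13, 150, 101]);
translate([540, 13, 13]) cube([13, 150, 101]);


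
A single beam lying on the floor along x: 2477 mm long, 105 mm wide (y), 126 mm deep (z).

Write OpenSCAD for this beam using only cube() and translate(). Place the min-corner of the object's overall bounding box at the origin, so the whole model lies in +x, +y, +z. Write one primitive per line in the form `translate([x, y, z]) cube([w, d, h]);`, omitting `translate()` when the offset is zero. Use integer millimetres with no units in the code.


cube([2477, 105, 126]);


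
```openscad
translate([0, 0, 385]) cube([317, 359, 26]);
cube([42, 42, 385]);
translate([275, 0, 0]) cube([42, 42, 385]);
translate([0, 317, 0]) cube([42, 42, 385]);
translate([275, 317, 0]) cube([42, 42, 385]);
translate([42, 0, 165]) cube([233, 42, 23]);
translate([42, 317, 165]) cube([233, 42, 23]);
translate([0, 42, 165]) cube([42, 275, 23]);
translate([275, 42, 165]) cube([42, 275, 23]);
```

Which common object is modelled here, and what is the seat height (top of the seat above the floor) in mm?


A stool. The seat height is 411 mm.

A 317×359×26 slab at z = 385 on four corner posts — a stool. The seat top is 385 + 26 = 411 mm.


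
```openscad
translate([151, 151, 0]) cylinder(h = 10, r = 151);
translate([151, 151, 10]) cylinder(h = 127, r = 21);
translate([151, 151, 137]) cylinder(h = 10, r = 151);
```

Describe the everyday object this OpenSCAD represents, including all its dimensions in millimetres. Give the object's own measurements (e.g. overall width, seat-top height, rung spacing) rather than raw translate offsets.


A spool: two coaxial disc flanges of radius 151 mm and thickness 10 mm, joined by a core cylinder of radius 21 mm and height 127 mm. The lower flange rests on z = 0 and the three cylinders share a vertical axis.


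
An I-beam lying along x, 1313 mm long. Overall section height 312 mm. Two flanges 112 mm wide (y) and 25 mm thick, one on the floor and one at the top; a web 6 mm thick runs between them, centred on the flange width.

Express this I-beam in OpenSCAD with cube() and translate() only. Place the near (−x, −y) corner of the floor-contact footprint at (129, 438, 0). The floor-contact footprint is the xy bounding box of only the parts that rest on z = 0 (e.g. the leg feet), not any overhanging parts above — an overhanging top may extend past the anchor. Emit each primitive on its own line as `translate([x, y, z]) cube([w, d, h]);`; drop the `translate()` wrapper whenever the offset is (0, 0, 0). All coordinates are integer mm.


translate([129, 438, 0]) cube([1313, 112, 25]);
translate([129, 491, 25]) cube([1313, 6, 262]);
translate([129, 438, 287]) cube([1313, 112, 25]);


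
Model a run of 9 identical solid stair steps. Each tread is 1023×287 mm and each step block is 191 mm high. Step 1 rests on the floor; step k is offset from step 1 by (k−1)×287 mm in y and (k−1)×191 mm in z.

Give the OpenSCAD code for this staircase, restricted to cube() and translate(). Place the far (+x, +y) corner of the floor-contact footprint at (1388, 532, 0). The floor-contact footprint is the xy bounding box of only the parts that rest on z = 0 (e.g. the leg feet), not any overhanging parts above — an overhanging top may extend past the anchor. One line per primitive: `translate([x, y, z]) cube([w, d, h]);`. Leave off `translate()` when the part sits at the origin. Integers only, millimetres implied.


translate([365, 245, 0]) cube([1023, 287, 191]);
translate([365, 532, 191]) cube([1023, 287, 191]);
translate([365, 819, 382]) cube([1023, 287, 191]);
translate([365, 1106, 573]) cube([1023, 287, 191]);
translate([365, 1393, 764]) cube([1023, 287, 191]);
translate([365, 1680, 955]) cube([1023, 287, 191]);
translate([365, 1967, 1146]) cube([1023, 287, 191]);
translate([365, 2254, 1337]) cube([1023, 287, 191]);
translate([365, 2541, 1528]) cube([1023, 287, 191]);


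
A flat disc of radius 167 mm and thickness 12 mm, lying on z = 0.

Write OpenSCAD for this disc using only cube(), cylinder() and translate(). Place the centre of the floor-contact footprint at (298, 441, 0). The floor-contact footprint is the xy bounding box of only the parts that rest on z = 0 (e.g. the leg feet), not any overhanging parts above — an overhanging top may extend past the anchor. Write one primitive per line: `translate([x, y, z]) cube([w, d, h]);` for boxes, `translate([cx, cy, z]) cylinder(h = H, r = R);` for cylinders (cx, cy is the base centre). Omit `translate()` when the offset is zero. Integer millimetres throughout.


translate([298, 441, 0]) cylinder(h = 12, r = 167);


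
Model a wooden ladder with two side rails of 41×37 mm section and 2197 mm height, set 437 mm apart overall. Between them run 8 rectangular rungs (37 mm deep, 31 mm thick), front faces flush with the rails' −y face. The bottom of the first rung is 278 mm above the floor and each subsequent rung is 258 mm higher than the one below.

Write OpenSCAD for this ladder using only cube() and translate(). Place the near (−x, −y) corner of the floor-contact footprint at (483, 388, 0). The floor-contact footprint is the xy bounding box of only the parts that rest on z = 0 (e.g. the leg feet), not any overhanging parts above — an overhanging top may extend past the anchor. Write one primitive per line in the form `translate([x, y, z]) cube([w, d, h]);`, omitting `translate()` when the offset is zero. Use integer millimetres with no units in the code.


translate([483, 388, 0]) cube([41, 37, 2197]);
translate([879, 388, 0]) cube([41, 37, 2197]);
translate([524, 388, 278]) cube([355, 37, 31]);
translate([524, 388, 536]) cube([355, 37, 31]);
translate([524, 388, 794]) cube([355, 37, 31]);
translate([524, 388, 1052]) cube([355, 37, 31]);
translate([524, 388, 1310]) cube([355, 37, 31]);
translate([524, 388, 1568]) cube([355, 37, 31]);
translate([524, 388, 1826]) cube([355, 37, 31]);
translate([524, 388, 2084]) cube([355, 37, 31]);


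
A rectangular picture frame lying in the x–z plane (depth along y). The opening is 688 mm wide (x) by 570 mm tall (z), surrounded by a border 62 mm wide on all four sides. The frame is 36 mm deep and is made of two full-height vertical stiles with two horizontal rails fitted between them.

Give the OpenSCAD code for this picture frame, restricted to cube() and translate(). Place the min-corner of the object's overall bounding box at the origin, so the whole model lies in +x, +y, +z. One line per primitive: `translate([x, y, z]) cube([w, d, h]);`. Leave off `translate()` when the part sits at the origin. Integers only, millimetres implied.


cube([62, 36, 694]);
translate([750, 0, 0]) cube([62, 36, 694]);
translate([62, 0, 0]) cube([688, 36, 62]);
translate([62, 0, 632]) cube([688, 36, 62]);


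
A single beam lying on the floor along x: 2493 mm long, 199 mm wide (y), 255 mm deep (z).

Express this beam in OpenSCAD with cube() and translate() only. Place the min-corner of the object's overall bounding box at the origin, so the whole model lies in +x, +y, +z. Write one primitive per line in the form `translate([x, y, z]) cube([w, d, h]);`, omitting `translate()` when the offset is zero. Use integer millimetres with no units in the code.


cube([2493, 199, 255]);


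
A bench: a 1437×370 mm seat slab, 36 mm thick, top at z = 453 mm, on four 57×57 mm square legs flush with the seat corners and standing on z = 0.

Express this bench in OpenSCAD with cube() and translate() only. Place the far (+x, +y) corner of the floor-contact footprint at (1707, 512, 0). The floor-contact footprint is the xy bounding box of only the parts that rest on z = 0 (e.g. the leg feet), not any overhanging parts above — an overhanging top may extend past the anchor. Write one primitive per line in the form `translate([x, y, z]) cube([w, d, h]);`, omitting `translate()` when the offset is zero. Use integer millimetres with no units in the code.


// leg_h = 453 − 36 = 417
translate([270, 142, 417]) cube([1437, 370, 36]);
translate([270, 142, 0]) cube([57, 57, 417]);
translate([270, 455, 0]) cube([57, 57, 417]);
translate([1650, 142, 0]) cube([57, 57, 417]);
translate([1650, 455, 0]) cube([57, 57, 417]);


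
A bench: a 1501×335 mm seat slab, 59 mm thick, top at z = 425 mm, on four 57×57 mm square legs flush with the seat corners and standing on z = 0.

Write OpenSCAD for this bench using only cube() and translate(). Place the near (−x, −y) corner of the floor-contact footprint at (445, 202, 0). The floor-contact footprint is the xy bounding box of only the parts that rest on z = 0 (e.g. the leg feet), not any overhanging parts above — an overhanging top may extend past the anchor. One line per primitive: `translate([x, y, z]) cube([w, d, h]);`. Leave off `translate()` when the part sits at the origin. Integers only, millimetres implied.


translate([445, 202, 366]) cube([1501, 335, 59]);
translate([445, 202, 0]) cube([57, 57, 366]);
translate([445, 480, 0]) cube([57, 57, 366]);
translate([1889, 202, 0]) cube([57, 57, 366]);
translate([1889, 480, 0]) cube([57, 57, 366]);


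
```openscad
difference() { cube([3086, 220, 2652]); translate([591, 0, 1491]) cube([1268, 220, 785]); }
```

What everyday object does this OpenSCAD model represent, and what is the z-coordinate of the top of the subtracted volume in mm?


A wall with a window opening. The window head height is 2276 mm.

A wall with a rectangular opening subtracted — a window. Sill at z = 1491, opening 785 mm tall, so the head is at 1491 + 785 = 2276 mm.


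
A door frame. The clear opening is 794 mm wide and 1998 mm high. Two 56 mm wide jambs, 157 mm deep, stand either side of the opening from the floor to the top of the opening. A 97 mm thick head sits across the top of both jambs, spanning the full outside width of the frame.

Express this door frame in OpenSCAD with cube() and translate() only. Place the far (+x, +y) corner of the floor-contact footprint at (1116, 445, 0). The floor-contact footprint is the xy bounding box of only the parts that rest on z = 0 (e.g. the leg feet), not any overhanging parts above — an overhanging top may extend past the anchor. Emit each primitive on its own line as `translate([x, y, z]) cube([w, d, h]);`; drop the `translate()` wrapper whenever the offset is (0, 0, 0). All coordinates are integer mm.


translate([210, 288, 0]) cube([56, 157, 1998]);
translate([1060, 288, 0]) cube([56, 157, 1998]);
translate([210, 288, 1998]) cube([906, 157, 97]);


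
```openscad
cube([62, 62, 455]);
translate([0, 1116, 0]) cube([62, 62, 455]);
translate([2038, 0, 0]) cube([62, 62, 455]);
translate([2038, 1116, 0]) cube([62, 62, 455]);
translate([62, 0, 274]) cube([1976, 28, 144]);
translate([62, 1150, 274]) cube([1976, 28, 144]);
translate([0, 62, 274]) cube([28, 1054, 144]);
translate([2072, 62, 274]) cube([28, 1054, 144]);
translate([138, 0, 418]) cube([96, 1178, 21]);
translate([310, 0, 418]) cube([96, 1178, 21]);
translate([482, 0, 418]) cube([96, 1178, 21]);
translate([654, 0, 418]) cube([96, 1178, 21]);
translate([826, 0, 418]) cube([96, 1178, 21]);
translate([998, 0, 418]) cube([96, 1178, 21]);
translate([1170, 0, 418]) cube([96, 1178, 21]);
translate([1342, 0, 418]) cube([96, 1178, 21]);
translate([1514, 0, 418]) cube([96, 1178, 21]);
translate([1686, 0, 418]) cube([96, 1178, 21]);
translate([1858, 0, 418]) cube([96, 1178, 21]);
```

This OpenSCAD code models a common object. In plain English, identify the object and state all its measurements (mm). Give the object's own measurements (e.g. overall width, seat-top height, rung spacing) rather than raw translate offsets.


A bed frame 2100 mm long (x) by 1178 mm wide (y). Four 62×62 mm corner posts, 455 mm tall, at the corners of the footprint. Four rails of 28 mm thickness and 144 mm height run between adjacent posts with their undersides at z = 274 mm, their outer faces flush with the outside of the frame (the two x-running rails run between the posts' inner faces; the two y-running rails run between the posts' inner faces). 11 slats, each 96 mm wide (x) and 21 mm thick, lie across the top of the two x-running rails, running the full 1178 mm width of the frame in y; along x they sit between the end posts with a 76 mm gap after the −x posts and between neighbouring slats, leaving 84 mm before the +x posts.


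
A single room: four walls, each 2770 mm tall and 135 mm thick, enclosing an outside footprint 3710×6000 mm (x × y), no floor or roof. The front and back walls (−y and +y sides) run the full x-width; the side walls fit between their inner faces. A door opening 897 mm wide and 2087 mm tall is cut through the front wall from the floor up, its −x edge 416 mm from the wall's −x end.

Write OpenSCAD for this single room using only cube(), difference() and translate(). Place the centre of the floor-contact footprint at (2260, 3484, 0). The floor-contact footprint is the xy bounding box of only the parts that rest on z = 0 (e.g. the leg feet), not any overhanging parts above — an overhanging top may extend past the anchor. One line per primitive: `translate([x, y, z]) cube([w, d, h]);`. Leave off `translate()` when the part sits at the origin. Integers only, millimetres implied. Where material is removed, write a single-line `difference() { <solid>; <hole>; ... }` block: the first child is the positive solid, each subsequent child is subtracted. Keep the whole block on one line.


difference() { translate([405, 484, 0]) cube([3710, 135, 2770]); translate([821, 484, 0]) cube([897, 135, 2087]); }
translate([405, 6349, 0]) cube([3710, 135, 2770]);
translate([405, 619, 0]) cube([135, 5730, 2770]);
translate([3980, 619, 0]) cube([135, 5730, 2770]);


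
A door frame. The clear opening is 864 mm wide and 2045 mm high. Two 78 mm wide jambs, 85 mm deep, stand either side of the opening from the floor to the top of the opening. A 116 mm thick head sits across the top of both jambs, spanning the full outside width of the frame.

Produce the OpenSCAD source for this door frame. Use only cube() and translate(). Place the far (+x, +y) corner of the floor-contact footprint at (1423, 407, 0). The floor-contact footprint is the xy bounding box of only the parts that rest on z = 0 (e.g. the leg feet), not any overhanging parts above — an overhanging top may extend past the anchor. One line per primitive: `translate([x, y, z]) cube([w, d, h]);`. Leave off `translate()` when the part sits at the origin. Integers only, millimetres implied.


translate([403, 322, 0]) cube([78, 85, 2045]);
translate([1345, 322, 0]) cube([78, 85, 2045]);
translate([403, 322, 2045]) cube([1020, 85, 116]);


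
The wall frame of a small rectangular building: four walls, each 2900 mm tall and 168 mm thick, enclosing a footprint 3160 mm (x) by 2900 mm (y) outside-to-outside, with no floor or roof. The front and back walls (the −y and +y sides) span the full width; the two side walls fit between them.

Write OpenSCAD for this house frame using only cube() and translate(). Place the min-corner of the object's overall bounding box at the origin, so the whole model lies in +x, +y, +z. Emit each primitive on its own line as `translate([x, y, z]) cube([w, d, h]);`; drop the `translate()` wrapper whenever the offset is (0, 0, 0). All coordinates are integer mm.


cube([3160, 168, 2900]);
translate([0, 2732, 0]) cube([3160, 168, 2900]);
translate([0, 168, 0]) cube([168, 2564, 2900]);
translate([2992, 168, 0]) cube([168, 2564, 2900]);


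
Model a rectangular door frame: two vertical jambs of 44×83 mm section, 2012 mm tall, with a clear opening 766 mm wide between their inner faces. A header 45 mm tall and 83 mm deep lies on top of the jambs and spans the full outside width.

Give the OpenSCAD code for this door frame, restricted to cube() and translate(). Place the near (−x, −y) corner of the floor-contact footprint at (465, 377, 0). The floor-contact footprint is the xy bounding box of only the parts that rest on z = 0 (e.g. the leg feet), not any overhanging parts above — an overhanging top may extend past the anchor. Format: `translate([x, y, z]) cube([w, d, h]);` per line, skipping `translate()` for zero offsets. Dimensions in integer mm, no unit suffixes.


translate([465, 377, 0]) cube([44, 83, 2012]);
translate([1275, 377, 0]) cube([44, 83, 2012]);
translate([465, 377, 2012]) cube([854, 83, 45]);


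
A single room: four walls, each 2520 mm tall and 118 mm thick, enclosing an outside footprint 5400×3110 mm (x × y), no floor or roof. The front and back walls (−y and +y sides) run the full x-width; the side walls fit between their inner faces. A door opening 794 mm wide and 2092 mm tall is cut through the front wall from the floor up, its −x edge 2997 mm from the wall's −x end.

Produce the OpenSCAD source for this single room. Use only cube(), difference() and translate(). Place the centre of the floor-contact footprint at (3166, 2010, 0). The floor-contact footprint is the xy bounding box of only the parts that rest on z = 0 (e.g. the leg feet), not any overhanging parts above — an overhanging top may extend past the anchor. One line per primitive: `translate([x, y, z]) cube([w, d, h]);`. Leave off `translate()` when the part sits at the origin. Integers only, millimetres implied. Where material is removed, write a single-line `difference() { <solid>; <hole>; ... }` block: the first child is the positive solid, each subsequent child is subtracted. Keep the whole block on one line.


difference() { translate([466, 455, 0]) cube([5400, 118, 2520]); translate([3463, 455, 0]) cube([794, 118, 2092]); }
translate([466, 3447, 0]) cube([5400, 118, 2520]);
translate([466, 573, 0]) cube([118, 2874, 2520]);
translate([5748, 573, 0]) cube([118, 2874, 2520]);


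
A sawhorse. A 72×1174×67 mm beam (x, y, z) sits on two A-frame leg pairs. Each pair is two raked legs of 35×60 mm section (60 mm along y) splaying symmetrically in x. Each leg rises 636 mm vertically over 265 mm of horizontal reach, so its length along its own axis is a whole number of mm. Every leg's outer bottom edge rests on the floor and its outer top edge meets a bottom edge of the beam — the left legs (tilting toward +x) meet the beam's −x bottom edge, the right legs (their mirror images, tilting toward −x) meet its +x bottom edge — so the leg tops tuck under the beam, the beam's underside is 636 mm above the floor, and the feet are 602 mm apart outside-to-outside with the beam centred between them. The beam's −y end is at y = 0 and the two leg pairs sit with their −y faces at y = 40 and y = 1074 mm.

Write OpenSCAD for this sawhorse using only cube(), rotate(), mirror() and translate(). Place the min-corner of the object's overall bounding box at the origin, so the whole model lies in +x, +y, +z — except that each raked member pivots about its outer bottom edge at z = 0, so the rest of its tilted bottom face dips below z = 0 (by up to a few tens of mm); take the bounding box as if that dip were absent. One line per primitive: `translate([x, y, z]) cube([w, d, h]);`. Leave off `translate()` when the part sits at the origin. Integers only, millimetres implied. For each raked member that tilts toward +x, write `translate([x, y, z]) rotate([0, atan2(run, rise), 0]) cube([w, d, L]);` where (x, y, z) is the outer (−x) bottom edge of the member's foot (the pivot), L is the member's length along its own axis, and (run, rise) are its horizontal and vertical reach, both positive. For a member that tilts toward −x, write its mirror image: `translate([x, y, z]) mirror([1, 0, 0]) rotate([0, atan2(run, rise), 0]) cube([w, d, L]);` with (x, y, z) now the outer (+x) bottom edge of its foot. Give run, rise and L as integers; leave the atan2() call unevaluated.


translate([265, 0, 636]) cube([72, 1174, 67]);
translate([0, 40, 0]) rotate([0, atan2(265, 636), 0]) cube([35, 60, 689]);
translate([602, 40, 0]) mirror([1, 0, 0]) rotate([0, atan2(265, 636), 0]) cube([35, 60, 689]);
translate([0, 1074, 0]) rotate([0, atan2(265, 636), 0]) cube([35, 60, 689]);
translate([602, 1074, 0]) mirror([1, 0, 0]) rotate([0, atan2(265, 636), 0]) cube([35, 60, 689]);


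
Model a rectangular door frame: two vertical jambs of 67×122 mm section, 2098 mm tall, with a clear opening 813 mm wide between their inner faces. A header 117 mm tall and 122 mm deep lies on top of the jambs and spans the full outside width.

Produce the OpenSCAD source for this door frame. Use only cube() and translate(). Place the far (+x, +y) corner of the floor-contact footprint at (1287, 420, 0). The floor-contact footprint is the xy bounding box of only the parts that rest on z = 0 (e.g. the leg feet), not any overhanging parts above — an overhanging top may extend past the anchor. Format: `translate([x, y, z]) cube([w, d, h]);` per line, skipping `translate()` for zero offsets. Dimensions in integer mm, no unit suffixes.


translate([340, 298, 0]) cube([67, 122, 2098]);
translate([1220, 298, 0]) cube([67, 122, 2098]);
translate([340, 298, 2098]) cube([947, 122, 117]);


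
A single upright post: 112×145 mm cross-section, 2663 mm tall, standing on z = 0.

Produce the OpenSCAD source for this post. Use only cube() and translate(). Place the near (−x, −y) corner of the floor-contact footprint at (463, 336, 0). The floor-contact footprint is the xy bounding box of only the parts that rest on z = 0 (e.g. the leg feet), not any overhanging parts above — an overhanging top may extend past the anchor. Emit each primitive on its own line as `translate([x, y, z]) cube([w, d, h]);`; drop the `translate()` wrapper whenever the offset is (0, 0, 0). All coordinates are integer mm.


translate([463, 336, 0]) cube([112, 145, 2663]);


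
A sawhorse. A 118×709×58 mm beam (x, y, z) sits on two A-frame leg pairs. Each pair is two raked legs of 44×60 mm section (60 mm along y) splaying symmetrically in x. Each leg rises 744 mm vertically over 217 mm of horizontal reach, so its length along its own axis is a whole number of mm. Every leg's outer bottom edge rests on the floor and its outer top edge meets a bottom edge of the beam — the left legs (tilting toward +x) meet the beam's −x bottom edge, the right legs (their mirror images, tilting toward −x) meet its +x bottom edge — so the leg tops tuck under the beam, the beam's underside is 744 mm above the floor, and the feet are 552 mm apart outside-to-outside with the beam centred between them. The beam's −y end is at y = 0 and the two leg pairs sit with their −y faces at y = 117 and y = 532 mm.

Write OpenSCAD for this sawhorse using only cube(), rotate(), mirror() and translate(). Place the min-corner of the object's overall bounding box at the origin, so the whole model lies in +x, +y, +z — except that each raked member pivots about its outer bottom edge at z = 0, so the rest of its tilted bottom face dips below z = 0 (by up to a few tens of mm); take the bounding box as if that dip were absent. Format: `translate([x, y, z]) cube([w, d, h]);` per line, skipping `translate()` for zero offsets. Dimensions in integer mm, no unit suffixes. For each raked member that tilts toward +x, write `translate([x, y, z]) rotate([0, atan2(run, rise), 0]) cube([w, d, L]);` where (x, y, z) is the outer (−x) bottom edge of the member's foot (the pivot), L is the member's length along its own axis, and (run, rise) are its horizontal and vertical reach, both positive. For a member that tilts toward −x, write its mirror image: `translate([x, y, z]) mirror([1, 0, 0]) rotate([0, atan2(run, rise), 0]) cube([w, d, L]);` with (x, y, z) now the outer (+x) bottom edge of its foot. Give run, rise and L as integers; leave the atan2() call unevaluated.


translate([217, 0, 744]) cube([118, 709, 58]);
translate([0, 117, 0]) rotate([0, atan2(217, 744), 0]) cube([44, 60, 775]);
translate([552, 117, 0]) mirror([1, 0, 0]) rotate([0, atan2(217, 744), 0]) cube([44, 60, 775]);
translate([0, 532, 0]) rotate([0, atan2(217, 744), 0]) cube([44, 60, 775]);
translate([552, 532, 0]) mirror([1, 0, 0]) rotate([0, atan2(217, 744), 0]) cube([44, 60, 775]);


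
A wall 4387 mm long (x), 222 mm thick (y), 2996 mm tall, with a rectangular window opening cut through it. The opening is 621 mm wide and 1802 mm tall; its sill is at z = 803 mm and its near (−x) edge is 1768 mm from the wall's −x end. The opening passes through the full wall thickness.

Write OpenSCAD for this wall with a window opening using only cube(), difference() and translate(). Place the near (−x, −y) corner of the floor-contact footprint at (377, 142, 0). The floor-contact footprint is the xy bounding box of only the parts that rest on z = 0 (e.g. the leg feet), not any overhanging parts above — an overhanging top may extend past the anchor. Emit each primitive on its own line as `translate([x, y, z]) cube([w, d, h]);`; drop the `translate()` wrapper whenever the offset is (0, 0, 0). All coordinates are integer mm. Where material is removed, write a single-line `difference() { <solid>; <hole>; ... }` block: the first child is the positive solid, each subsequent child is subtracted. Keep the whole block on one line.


difference() { translate([377, 142, 0]) cube([4387, 222, 2996]); translate([2145, 142, 803]) cube([621, 222, 1802]); }
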